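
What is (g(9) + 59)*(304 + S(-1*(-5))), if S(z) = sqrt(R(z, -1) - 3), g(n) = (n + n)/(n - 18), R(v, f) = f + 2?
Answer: 17328 + 57*I*sqrt(2) ≈ 17328.0 + 80.61*I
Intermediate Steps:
R(v, f) = 2 + f
g(n) = 2*n/(-18 + n) (g(n) = (2*n)/(-18 + n) = 2*n/(-18 + n))
S(z) = I*sqrt(2) (S(z) = sqrt((2 - 1) - 3) = sqrt(1 - 3) = sqrt(-2) = I*sqrt(2))
(g(9) + 59)*(304 + S(-1*(-5))) = (2*9/(-18 + 9) + 59)*(304 + I*sqrt(2)) = (2*9/(-9) + 59)*(304 + I*sqrt(2)) = (2*9*(-1/9) + 59)*(304 + I*sqrt(2)) = (-2 + 59)*(304 + I*sqrt(2)) = 57*(304 + I*sqrt(2)) = 17328 + 57*I*sqrt(2)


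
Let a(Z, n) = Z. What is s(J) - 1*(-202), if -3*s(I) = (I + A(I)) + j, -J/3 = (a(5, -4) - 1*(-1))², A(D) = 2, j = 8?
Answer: 704/3 ≈ 234.67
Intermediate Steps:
J = -108 (J = -3*(5 - 1*(-1))² = -3*(5 + 1)² = -3*6² = -3*36 = -108)
s(I) = -10/3 - I/3 (s(I) = -((I + 2) + 8)/3 = -((2 + I) + 8)/3 = -(10 + I)/3 = -10/3 - I/3)
s(J) - 1*(-202) = (-10/3 - ⅓*(-108)) - 1*(-202) = (-10/3 + 36) + 202 = 98/3 + 202 = 704/3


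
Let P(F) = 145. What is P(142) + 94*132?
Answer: 12553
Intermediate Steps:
P(142) + 94*132 = 145 + 94*132 = 145 + 12408 = 12553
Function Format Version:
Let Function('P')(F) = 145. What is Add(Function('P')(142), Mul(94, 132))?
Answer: 12553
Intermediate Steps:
Add(Function('P')(142), Mul(94, 132)) = Add(145, Mul(94, 132)) = Add(145, 12408) = 12553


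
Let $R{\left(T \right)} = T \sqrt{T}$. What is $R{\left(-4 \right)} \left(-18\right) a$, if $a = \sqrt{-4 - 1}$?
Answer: $- 144 \sqrt{5} \approx -321.99$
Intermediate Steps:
$R{\left(T \right)} = T^{\frac{3}{2}}$
$a = i \sqrt{5}$ ($a = \sqrt{-5} = i \sqrt{5} \approx 2.2361 i$)
$R{\left(-4 \right)} \left(-18\right) a = \left(-4\right)^{\frac{3}{2}} \left(-18\right) i \sqrt{5} = - 8 i \left(-18\right) i \sqrt{5} = 144 i i \sqrt{5} = - 144 \sqrt{5}$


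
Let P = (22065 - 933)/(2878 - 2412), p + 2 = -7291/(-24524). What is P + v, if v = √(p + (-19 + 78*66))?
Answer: 10566/233 + √770923214909/12262 ≈ 116.95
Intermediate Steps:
p = -41757/24524 (p = -2 - 7291/(-24524) = -2 - 7291*(-1/24524) = -2 + 7291/24524 = -41757/24524 ≈ -1.7027)
P = 10566/233 (P = 21132/466 = 21132*(1/466) = 10566/233 ≈ 45.348)
v = √770923214909/12262 (v = √(-41757/24524 + (-19 + 78*66)) = √(-41757/24524 + (-19 + 5148)) = √(-41757/24524 + 5129) = √(125741839/24524) = √770923214909/12262 ≈ 71.605)
P + v = 10566/233 + √770923214909/12262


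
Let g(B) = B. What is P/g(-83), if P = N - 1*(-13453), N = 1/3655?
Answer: -49170716/303365 ≈ -162.08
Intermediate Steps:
N = 1/3655 ≈ 0.00027360
P = 49170716/3655 (P = 1/3655 - 1*(-13453) = 1/3655 + 13453 = 49170716/3655 ≈ 13453.)
P/g(-83) = (49170716/3655)/(-83) = (49170716/3655)*(-1/83) = -49170716/303365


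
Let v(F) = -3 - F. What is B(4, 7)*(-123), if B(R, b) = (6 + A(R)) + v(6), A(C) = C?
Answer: -123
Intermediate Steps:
B(R, b) = -3 + R (B(R, b) = (6 + R) + (-3 - 1*6) = (6 + R) + (-3 - 6) = (6 + R) - 9 = -3 + R)
B(4, 7)*(-123) = (-3 + 4)*(-123) = 1*(-123) = -123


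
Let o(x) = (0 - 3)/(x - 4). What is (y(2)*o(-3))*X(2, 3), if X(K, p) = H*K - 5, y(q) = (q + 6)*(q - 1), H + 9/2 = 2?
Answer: -240/7 ≈ -34.286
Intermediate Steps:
H = -5/2 (H = -9/2 + 2 = -5/2 ≈ -2.5000)
o(x) = -3/(-4 + x)
y(q) = (-1 + q)*(6 + q) (y(q) = (6 + q)*(-1 + q) = (-1 + q)*(6 + q))
X(K, p) = -5 - 5*K/2 (X(K, p) = -5*K/2 - 5 = -5 - 5*K/2)
(y(2)*o(-3))*X(2, 3) = ((-6 + 2**2 + 5*2)*(-3/(-4 - 3)))*(-5 - 5/2*2) = ((-6 + 4 + 10)*(-3/(-7)))*(-5 - 5) = (8*(-3*(-1/7)))*(-10) = (8*(3/7))*(-10) = (24/7)*(-10) = -240/7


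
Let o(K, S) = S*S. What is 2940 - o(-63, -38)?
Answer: 1496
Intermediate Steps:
o(K, S) = S²
2940 - o(-63, -38) = 2940 - 1*(-38)² = 2940 - 1*1444 = 2940 - 1444 = 1496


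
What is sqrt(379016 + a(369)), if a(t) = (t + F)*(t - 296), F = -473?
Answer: 4*sqrt(23214) ≈ 609.45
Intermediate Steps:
a(t) = (-473 + t)*(-296 + t) (a(t) = (t - 473)*(t - 296) = (-473 + t)*(-296 + t))
sqrt(379016 + a(369)) = sqrt(379016 + (140008 + 369**2 - 769*369)) = sqrt(379016 + (140008 + 136161 - 283761)) = sqrt(379016 - 7592) = sqrt(371424) = 4*sqrt(23214)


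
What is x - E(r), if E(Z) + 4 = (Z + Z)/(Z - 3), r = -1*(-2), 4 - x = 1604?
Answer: -1592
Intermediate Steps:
x = -1600 (x = 4 - 1*1604 = 4 - 1604 = -1600)
r = 2
E(Z) = -4 + 2*Z/(-3 + Z) (E(Z) = -4 + (Z + Z)/(Z - 3) = -4 + (2*Z)/(-3 + Z) = -4 + 2*Z/(-3 + Z))
x - E(r) = -1600 - 2*(6 - 1*2)/(-3 + 2) = -1600 - 2*(6 - 2)/(-1) = -1600 - 2*(-1)*4 = -1600 - 1*(-8) = -1600 + 8 = -1592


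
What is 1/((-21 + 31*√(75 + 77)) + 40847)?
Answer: 20413/833308102 - 31*√38/833308102 ≈ 2.4267e-5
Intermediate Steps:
1/((-21 + 31*√(75 + 77)) + 40847) = 1/((-21 + 31*√152) + 40847) = 1/((-21 + 31*(2*√38)) + 40847) = 1/((-21 + 62*√38) + 40847) = 1/(40826 + 62*√38)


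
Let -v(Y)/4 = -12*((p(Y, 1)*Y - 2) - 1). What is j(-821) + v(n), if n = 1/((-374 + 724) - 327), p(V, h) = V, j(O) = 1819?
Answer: 886123/529 ≈ 1675.1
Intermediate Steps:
n = 1/23 (n = 1/(350 - 327) = 1/23 ≈ 0.043478)
v(Y) = -144 + 48*Y² (v(Y) = -(-48)*((Y*Y - 2) - 1) = -(-48)*((Y² - 2) - 1) = -(-48)*((-2 + Y²) - 1) = -(-48)*(-3 + Y²) = -4*(36 - 12*Y²) = -144 + 48*Y²)
j(-821) + v(n) = 1819 + (-144 + 48*(1/23)²) = 1819 + (-144 + 48*(1/529)) = 1819 + (-144 + 48/529) = 1819 - 76128/529 = 886123/529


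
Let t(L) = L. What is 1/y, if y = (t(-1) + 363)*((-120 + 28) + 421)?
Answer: 1/119098 ≈ 8.3964e-6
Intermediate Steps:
y = 119098 (y = (-1 + 363)*((-120 + 28) + 421) = 362*(-92 + 421) = 362*329 = 119098)
1/y = 1/119098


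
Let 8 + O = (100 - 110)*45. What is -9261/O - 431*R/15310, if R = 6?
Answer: 70300761/3505990 ≈ 20.052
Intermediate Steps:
O = -458 (O = -8 + (100 - 110)*45 = -8 - 10*45 = -8 - 450 = -458)
-9261/O - 431*R/15310 = -9261/(-458) - 431*6/15310 = -9261*(-1/458) - 2586*1/15310 = 9261/458 - 1293/7655 = 70300761/3505990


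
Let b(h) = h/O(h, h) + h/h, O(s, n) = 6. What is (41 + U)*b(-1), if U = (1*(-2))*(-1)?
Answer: 215/6 ≈ 35.833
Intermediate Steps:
U = 2 (U = -2*(-1) = 2)
b(h) = 1 + h/6 (b(h) = h/6 + h/h = h*(⅙) + 1 = h/6 + 1 = 1 + h/6)
(41 + U)*b(-1) = (41 + 2)*(1 + (⅙)*(-1)) = 43*(1 - ⅙) = 43*(⅚) = 215/6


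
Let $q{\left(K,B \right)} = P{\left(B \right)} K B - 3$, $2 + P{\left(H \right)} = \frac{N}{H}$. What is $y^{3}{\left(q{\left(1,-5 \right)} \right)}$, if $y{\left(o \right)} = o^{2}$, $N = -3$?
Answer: $4096$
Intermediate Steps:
$P{\left(H \right)} = -2 - \frac{3}{H}$
$q{\left(K,B \right)} = -3 + B K \left(-2 - \frac{3}{B}\right)$ ($q{\left(K,B \right)} = \left(-2 - \frac{3}{B}\right) K B - 3 = K \left(-2 - \frac{3}{B}\right) B - 3 = B K \left(-2 - \frac{3}{B}\right) - 3 = -3 + B K \left(-2 - \frac{3}{B}\right)$)
$y^{3}{\left(q{\left(1,-5 \right)} \right)} = \left(\left(-3 - 1 \left(3 + 2 \left(-5\right)\right)\right)^{2}\right)^{3} = \left(\left(-3 - 1 \left(3 - 10\right)\right)^{2}\right)^{3} = \left(\left(-3 - 1 \left(-7\right)\right)^{2}\right)^{3} = \left(\left(-3 + 7\right)^{2}\right)^{3} = \left(4^{2}\right)^{3} = 16^{3} = 4096$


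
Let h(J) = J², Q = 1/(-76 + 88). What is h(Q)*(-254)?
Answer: -127/72 ≈ -1.7639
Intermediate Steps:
Q = 1/12 ≈ 0.083333
h(Q)*(-254) = (1/12)²*(-254) = (1/144)*(-254) = -127/72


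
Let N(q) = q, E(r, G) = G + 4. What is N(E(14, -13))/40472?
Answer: -9/40472 ≈ -0.00022238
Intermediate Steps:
E(r, G) = 4 + G
N(E(14, -13))/40472 = (4 - 13)/40472 = -9*1/40472 = -9/40472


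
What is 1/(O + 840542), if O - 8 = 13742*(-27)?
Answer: 1/469516 ≈ 2.1299e-6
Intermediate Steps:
O = -371026 (O = 8 + 13742*(-27) = 8 - 371034 = -371026)
1/(O + 840542) = 1/(-371026 + 840542) = 1/469516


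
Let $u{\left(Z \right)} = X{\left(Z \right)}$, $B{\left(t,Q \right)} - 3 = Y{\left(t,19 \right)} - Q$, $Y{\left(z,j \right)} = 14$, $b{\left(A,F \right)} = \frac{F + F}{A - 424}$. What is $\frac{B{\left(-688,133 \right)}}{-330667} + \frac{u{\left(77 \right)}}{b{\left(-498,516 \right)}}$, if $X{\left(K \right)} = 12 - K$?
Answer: $\frac{9908496511}{170624172} \approx 58.072$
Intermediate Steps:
$b{\left(A,F \right)} = \frac{2 F}{-424 + A}$
$B{\left(t,Q \right)} = 17 - Q$ ($B{\left(t,Q \right)} = 3 - \left(-14 + Q\right) = 17 - Q$)
$u{\left(Z \right)} = 12 - Z$
$\frac{B{\left(-688,133 \right)}}{-330667} + \frac{u{\left(77 \right)}}{b{\left(-498,516 \right)}} = \frac{17 - 133}{-330667} + \frac{12 - 77}{2 \cdot 516 \frac{1}{-424 - 498}} = \left(17 - 133\right) \left(- \frac{1}{330667}\right) + \frac{12 - 77}{2 \cdot 516 \frac{1}{-922}} = \left(-116\right) \left(- \frac{1}{330667}\right) - \frac{65}{2 \cdot 516 \left(- \frac{1}{922}\right)} = \frac{116}{330667} - \frac{65}{- \frac{516}{461}} = \frac{116}{330667} - - \frac{29965}{516} = \frac{116}{330667} + \frac{29965}{516} = \frac{9908496511}{170624172}$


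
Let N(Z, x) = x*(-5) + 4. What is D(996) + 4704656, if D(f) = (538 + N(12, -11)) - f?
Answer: 4704257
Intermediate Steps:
N(Z, x) = 4 - 5*x (N(Z, x) = -5*x + 4 = 4 - 5*x)
D(f) = 597 - f (D(f) = (538 + (4 - 5*(-11))) - f = (538 + (4 + 55)) - f = (538 + 59) - f = 597 - f)
D(996) + 4704656 = (597 - 1*996) + 4704656 = (597 - 996) + 4704656 = -399 + 4704656 = 4704257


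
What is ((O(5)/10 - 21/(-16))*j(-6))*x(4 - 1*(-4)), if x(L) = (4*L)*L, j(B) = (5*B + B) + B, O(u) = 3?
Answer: -86688/5 ≈ -17338.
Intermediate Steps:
j(B) = 7*B (j(B) = 6*B + B = 7*B)
x(L) = 4*L**2
((O(5)/10 - 21/(-16))*j(-6))*x(4 - 1*(-4)) = ((3/10 - 21/(-16))*(7*(-6)))*(4*(4 - 1*(-4))**2) = ((3*(1/10) - 21*(-1/16))*(-42))*(4*(4 + 4)**2) = ((3/10 + 21/16)*(-42))*(4*8**2) = ((129/80)*(-42))*(4*64) = -2709/40*256 = -86688/5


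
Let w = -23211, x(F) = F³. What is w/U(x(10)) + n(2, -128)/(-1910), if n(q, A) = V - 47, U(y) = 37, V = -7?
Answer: -22165506/35335 ≈ -627.30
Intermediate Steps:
n(q, A) = -54 (n(q, A) = -7 - 47 = -54)
w/U(x(10)) + n(2, -128)/(-1910) = -23211/37 - 54/(-1910) = -23211*1/37 - 54*(-1/1910) = -23211/37 + 27/955 = -22165506/35335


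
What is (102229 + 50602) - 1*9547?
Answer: 143284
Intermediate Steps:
(102229 + 50602) - 1*9547 = 152831 - 9547 = 143284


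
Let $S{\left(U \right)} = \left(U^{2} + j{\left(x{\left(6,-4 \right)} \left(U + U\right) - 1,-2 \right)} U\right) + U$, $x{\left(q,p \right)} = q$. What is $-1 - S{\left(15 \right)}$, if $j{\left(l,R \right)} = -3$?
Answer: $-196$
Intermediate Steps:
$S{\left(U \right)} = U^{2} - 2 U$ ($S{\left(U \right)} = \left(U^{2} - 3 U\right) + U = U^{2} - 2 U$)
$-1 - S{\left(15 \right)} = -1 - 15 \left(-2 + 15\right) = -1 - 15 \cdot 13 = -1 - 195 = -196$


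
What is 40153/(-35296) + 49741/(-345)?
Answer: -1769511121/12177120 ≈ -145.31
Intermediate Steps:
40153/(-35296) + 49741/(-345) = 40153*(-1/35296) + 49741*(-1/345) = -40153/35296 - 49741/345 = -1769511121/12177120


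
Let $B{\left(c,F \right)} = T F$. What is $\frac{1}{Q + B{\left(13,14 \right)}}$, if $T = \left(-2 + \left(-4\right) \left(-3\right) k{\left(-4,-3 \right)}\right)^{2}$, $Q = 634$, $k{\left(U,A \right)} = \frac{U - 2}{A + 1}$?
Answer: $\frac{1}{16818} \approx 5.946 \cdot 10^{-5}$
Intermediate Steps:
$k{\left(U,A \right)} = \frac{-2 + U}{1 + A}$
$T = 1156$ ($T = \left(-2 + \left(-4\right) \left(-3\right) \frac{-2 - 4}{1 - 3}\right)^{2} = \left(-2 + 12 \frac{1}{-2} \left(-6\right)\right)^{2} = \left(-2 + 12 \left(\left(- \frac{1}{2}\right) \left(-6\right)\right)\right)^{2} = \left(-2 + 12 \cdot 3\right)^{2} = \left(-2 + 36\right)^{2} = 34^{2} = 1156$)
$B{\left(c,F \right)} = 1156 F$
$\frac{1}{Q + B{\left(13,14 \right)}} = \frac{1}{634 + 1156 \cdot 14} = \frac{1}{634 + 16184} = \frac{1}{16818}$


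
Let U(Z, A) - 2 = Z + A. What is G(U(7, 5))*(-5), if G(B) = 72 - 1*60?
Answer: -60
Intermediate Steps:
U(Z, A) = 2 + A + Z (U(Z, A) = 2 + (Z + A) = 2 + (A + Z) = 2 + A + Z)
G(B) = 12 (G(B) = 72 - 60 = 12)
G(U(7, 5))*(-5) = 12*(-5) = -60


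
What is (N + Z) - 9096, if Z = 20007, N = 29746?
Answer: 40657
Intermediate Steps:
(N + Z) - 9096 = (29746 + 20007) - 9096 = 49753 - 9096 = 40657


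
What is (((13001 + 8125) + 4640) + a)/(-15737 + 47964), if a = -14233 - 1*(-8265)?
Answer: 19798/32227 ≈ 0.61433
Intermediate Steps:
a = -5968 (a = -14233 + 8265 = -5968)
(((13001 + 8125) + 4640) + a)/(-15737 + 47964) = (((13001 + 8125) + 4640) - 5968)/(-15737 + 47964) = ((21126 + 4640) - 5968)/32227 = (25766 - 5968)*(1/32227) = 19798*(1/32227) = 19798/32227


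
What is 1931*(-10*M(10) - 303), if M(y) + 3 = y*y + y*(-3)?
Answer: -1878863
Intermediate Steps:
M(y) = -3 + y**2 - 3*y (M(y) = -3 + (y*y + y*(-3)) = -3 + (y**2 - 3*y) = -3 + y**2 - 3*y)
1931*(-10*M(10) - 303) = 1931*(-10*(-3 + 10**2 - 3*10) - 303) = 1931*(-10*(-3 + 100 - 30) - 303) = 1931*(-10*67 - 303) = 1931*(-670 - 303) = 1931*(-973) = -1878863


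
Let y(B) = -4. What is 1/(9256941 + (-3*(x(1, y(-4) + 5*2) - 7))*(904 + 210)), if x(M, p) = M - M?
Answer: 1/9280335 ≈ 1.0775e-7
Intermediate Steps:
x(M, p) = 0
1/(9256941 + (-3*(x(1, y(-4) + 5*2) - 7))*(904 + 210)) = 1/(9256941 + (-3*(0 - 7))*(904 + 210)) = 1/(9256941 - 3*(-7)*1114) = 1/(9256941 + 21*1114) = 1/(9256941 + 23394) = 1/9280335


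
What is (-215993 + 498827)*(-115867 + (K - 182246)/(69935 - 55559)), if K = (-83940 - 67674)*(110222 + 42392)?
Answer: -584625072212763/1198 ≈ -4.8800e+11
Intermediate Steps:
K = -23138418996 (K = -151614*152614 = -23138418996)
(-215993 + 498827)*(-115867 + (K - 182246)/(69935 - 55559)) = (-215993 + 498827)*(-115867 + (-23138418996 - 182246)/(69935 - 55559)) = 282834*(-115867 - 23138601242/14376) = 282834*(-115867 - 23138601242*1/14376) = 282834*(-115867 - 11569300621/7188) = 282834*(-12402152617/7188) = -584625072212763/1198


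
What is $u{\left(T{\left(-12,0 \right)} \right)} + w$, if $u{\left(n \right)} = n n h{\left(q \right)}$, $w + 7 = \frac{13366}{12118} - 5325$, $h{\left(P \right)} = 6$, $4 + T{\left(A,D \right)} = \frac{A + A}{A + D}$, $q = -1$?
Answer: $- \frac{32154489}{6059} \approx -5306.9$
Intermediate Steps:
$T{\left(A,D \right)} = -4 + \frac{2 A}{A + D}$ ($T{\left(A,D \right)} = -4 + \frac{A + A}{A + D} = -4 + \frac{2 A}{A + D}$)
$w = - \frac{32299905}{6059}$ ($w = -7 + \left(\frac{13366}{12118} - 5325\right) = -7 + \left(13366 \cdot \frac{1}{12118} - 5325\right) = -7 + \left(\frac{6683}{6059} - 5325\right) = -7 - \frac{32257492}{6059} = - \frac{32299905}{6059} \approx -5330.9$)
$u{\left(n \right)} = 6 n^{2}$ ($u{\left(n \right)} = n n 6 = n^{2} \cdot 6 = 6 n^{2}$)
$u{\left(T{\left(-12,0 \right)} \right)} + w = 6 \left(\frac{2 \left(\left(-1\right) \left(-12\right) - 0\right)}{-12 + 0}\right)^{2} - \frac{32299905}{6059} = 6 \left(\frac{2 \left(12 + 0\right)}{-12}\right)^{2} - \frac{32299905}{6059} = 6 \left(2 \left(- \frac{1}{12}\right) 12\right)^{2} - \frac{32299905}{6059} = 6 \left(-2\right)^{2} - \frac{32299905}{6059} = 6 \cdot 4 - \frac{32299905}{6059} = 24 - \frac{32299905}{6059} = - \frac{32154489}{6059}$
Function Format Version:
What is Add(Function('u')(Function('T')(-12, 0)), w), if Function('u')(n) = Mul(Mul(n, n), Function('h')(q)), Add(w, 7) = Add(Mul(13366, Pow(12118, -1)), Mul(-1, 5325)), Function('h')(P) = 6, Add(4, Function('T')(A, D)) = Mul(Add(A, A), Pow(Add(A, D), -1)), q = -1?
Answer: Rational(-32154489, 6059) ≈ -5306.9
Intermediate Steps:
Function('T')(A, D) = Add(-4, Mul(2, A, Pow(Add(A, D), -1))) (Function('T')(A, D) = Add(-4, Mul(Add(A, A), Pow(Add(A, D), -1))) = Add(-4, Mul(Mul(2, A), Pow(Add(A, D), -1))) = Add(-4, Mul(2, A, Pow(Add(A, D), -1))))
w = Rational(-32299905, 6059) (w = Add(-7, Add(Mul(13366, Pow(12118, -1)), Mul(-1, 5325))) = Add(-7, Add(Mul(13366, Rational(1, 12118)), -5325)) = Add(-7, Add(Rational(6683, 6059), -5325)) = Add(-7, Rational(-32257492, 6059)) = Rational(-32299905, 6059) ≈ -5330.9)
Function('u')(n) = Mul(6, Pow(n, 2)) (Function('u')(n) = Mul(Mul(n, n), 6) = Mul(Pow(n, 2), 6) = Mul(6, Pow(n, 2)))
Add(Function('u')(Function('T')(-12, 0)), w) = Add(Mul(6, Pow(Mul(2, Pow(Add(-12, 0), -1), Add(Mul(-1, -12), Mul(-2, 0))), 2)), Rational(-32299905, 6059)) = Add(Mul(6, Pow(Mul(2, Pow(-12, -1), Add(12, 0)), 2)), Rational(-32299905, 6059)) = Add(Mul(6, Pow(Mul(2, Rational(-1, 12), 12), 2)), Rational(-32299905, 6059)) = Add(Mul(6, Pow(-2, 2)), Rational(-32299905, 6059)) = Add(Mul(6, 4), Rational(-32299905, 6059)) = Add(24, Rational(-32299905, 6059)) = Rational(-32154489, 6059)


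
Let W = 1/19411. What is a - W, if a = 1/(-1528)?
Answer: -20939/29660008 ≈ -0.00070597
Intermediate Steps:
W = 1/19411 ≈ 5.1517e-5
a = -1/1528 ≈ -0.00065445
a - W = -1/1528 - 1*1/19411 = -1/1528 - 1/19411 = -20939/29660008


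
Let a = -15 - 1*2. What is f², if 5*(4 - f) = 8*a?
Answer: 24336/25 ≈ 973.44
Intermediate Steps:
a = -17 (a = -15 - 2 = -17)
f = 156/5 (f = 4 - 8*(-17)/5 = 4 - ⅕*(-136) = 4 + 136/5 = 156/5 ≈ 31.200)
f² = (156/5)² = 24336/25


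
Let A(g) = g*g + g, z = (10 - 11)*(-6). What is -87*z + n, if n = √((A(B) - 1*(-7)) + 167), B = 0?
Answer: -522 + √174 ≈ -508.81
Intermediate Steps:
z = 6 (z = -1*(-6) = 6)
A(g) = g + g² (A(g) = g² + g = g + g²)
n = √174 (n = √((0*(1 + 0) - 1*(-7)) + 167) = √((0*1 + 7) + 167) = √((0 + 7) + 167) = √(7 + 167) = √174 ≈ 13.191)
-87*z + n = -87*6 + √174 = -522 + √174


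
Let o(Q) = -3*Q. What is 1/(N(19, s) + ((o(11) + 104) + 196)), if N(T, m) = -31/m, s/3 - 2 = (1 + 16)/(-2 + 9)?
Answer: 3/794 ≈ 0.0037783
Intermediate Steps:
s = 93/7 (s = 6 + 3*((1 + 16)/(-2 + 9)) = 6 + 3*(17/7) = 6 + 51/7 = 93/7 ≈ 13.286)
1/(N(19, s) + ((o(11) + 104) + 196)) = 1/(-31/93/7 + ((-3*11 + 104) + 196)) = 1/(-31*7/93 + ((-33 + 104) + 196)) = 1/(-7/3 + (71 + 196)) = 1/(-7/3 + 267) = 1/(794/3) = 3/794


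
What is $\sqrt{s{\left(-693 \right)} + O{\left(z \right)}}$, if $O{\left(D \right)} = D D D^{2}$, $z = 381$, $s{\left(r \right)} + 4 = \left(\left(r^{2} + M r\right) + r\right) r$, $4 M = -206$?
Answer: $\frac{\sqrt{82858603142}}{2} \approx 1.4393 \cdot 10^{5}$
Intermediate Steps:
$M = - \frac{103}{2}$ ($M = \frac{1}{4} \left(-206\right) = - \frac{103}{2} \approx -51.5$)
$s{\left(r \right)} = -4 + r \left(r^{2} - \frac{101 r}{2}\right)$ ($s{\left(r \right)} = -4 + \left(\left(r^{2} - \frac{103 r}{2}\right) + r\right) r = -4 + \left(r^{2} - \frac{101 r}{2}\right) r = -4 + r \left(r^{2} - \frac{101 r}{2}\right)$)
$O{\left(D \right)} = D^{4}$ ($O{\left(D \right)} = D^{2} D^{2} = D^{4}$)
$\sqrt{s{\left(-693 \right)} + O{\left(z \right)}} = \sqrt{\left(-4 + \left(-693\right)^{3} - \frac{101 \left(-693\right)^{2}}{2}\right) + 381^{4}} = \sqrt{\left(-4 - 332812557 - \frac{48505149}{2}\right) + 21071715921} = \sqrt{- \frac{714130271}{2} + 21071715921} = \sqrt{\frac{41429301571}{2}} = \frac{\sqrt{82858603142}}{2}$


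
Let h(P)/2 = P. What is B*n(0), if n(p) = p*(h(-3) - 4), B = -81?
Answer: 0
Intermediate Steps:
h(P) = 2*P
n(p) = -10*p (n(p) = p*(2*(-3) - 4) = p*(-6 - 4) = p*(-10) = -10*p)
B*n(0) = -(-810)*0 = -81*0 = 0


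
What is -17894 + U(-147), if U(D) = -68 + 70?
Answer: -17892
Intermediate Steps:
U(D) = 2
-17894 + U(-147) = -17894 + 2 = -17892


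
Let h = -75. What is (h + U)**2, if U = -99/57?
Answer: 2125764/361 ≈ 5888.5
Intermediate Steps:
U = -33/19 (U = -99*1/57 = -33/19 ≈ -1.7368)
(h + U)**2 = (-75 - 33/19)**2 = (-1458/19)**2 = 2125764/361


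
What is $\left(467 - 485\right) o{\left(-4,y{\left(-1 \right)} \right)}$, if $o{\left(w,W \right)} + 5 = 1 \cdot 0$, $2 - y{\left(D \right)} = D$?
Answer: $90$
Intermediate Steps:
$y{\left(D \right)} = 2 - D$
$o{\left(w,W \right)} = -5$ ($o{\left(w,W \right)} = -5 + 1 \cdot 0 = -5 + 0 = -5$)
$\left(467 - 485\right) o{\left(-4,y{\left(-1 \right)} \right)} = \left(467 - 485\right) \left(-5\right) = \left(-18\right) \left(-5\right) = 90$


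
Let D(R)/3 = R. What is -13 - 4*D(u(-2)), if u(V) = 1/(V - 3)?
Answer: -53/5 ≈ -10.600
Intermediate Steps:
u(V) = 1/(-3 + V)
D(R) = 3*R
-13 - 4*D(u(-2)) = -13 - 12/(-3 - 2) = -13 - 12/(-5) = -13 - 12*(-1)/5 = -13 - 4*(-⅗) = -13 + 12/5 = -53/5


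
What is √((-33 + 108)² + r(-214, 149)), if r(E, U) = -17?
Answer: 2*√1402 ≈ 74.887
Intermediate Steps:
√((-33 + 108)² + r(-214, 149)) = √((-33 + 108)² - 17) = √(75² - 17) = √(5625 - 17) = √5608 = 2*√1402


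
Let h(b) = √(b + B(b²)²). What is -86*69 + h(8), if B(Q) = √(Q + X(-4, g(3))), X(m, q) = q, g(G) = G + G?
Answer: -5934 + √78 ≈ -5925.2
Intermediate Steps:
g(G) = 2*G
B(Q) = √(6 + Q) (B(Q) = √(Q + 2*3) = √(Q + 6) = √(6 + Q))
h(b) = √(6 + b + b²) (h(b) = √(b + (√(6 + b²))²) = √(b + (6 + b²)) = √(6 + b + b²))
-86*69 + h(8) = -86*69 + √(6 + 8 + 8²) = -5934 + √(6 + 8 + 64) = -5934 + √78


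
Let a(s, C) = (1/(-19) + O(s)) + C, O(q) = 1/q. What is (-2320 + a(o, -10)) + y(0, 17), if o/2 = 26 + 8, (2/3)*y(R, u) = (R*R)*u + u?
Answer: -2977463/1292 ≈ -2304.5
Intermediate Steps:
y(R, u) = 3*u/2 + 3*u*R²/2 (y(R, u) = 3*((R*R)*u + u)/2 = 3*(R²*u + u)/2 = 3*(u*R² + u)/2 = 3*(u + u*R²)/2 = 3*u/2 + 3*u*R²/2)
o = 68 (o = 2*(26 + 8) = 2*34 = 68)
a(s, C) = -1/19 + C + 1/s (a(s, C) = (1/(-19) + 1/s) + C = (-1/19 + 1/s) + C = -1/19 + C + 1/s)
(-2320 + a(o, -10)) + y(0, 17) = (-2320 + (-1/19 - 10 + 1/68)) + (3/2)*17*(1 + 0²) = (-2320 + (-1/19 - 10 + 1/68)) + (3/2)*17*(1 + 0) = (-2320 - 12969/1292) + (3/2)*17*1 = -3010409/1292 + 51/2 = -2977463/1292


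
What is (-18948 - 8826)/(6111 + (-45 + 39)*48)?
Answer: -3086/647 ≈ -4.7697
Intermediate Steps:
(-18948 - 8826)/(6111 + (-45 + 39)*48) = -27774/(6111 - 6*48) = -27774/(6111 - 288) = -27774/5823 = -27774*1/5823 = -3086/647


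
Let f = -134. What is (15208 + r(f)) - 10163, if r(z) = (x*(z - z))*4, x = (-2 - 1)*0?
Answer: 5045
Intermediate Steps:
x = 0 (x = -3*0 = 0)
r(z) = 0 (r(z) = (0*(z - z))*4 = (0*0)*4 = 0*4 = 0)
(15208 + r(f)) - 10163 = (15208 + 0) - 10163 = 15208 - 10163 = 5045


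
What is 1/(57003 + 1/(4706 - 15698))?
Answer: 10992/626576975 ≈ 1.7543e-5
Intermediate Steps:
1/(57003 + 1/(4706 - 15698)) = 1/(57003 + 1/(-10992)) = 1/(57003 - 1/10992) = 1/(626576975/10992) = 10992/626576975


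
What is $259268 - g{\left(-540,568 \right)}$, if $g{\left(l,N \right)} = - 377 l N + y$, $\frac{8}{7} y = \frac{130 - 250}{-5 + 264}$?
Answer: $- \frac{4268844349}{37} \approx -1.1537 \cdot 10^{8}$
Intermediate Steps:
$y = - \frac{15}{37}$ ($y = \frac{7 \frac{130 - 250}{-5 + 264}}{8} = \frac{7 \left(- \frac{120}{259}\right)}{8} = \frac{7 \left(\left(-120\right) \frac{1}{259}\right)}{8} = \frac{7}{8} \left(- \frac{120}{259}\right) = - \frac{15}{37} \approx -0.40541$)
$g{\left(l,N \right)} = - \frac{15}{37} - 377 N l$ ($g{\left(l,N \right)} = - 377 l N - \frac{15}{37} = - 377 N l - \frac{15}{37} = - \frac{15}{37} - 377 N l$)
$259268 - g{\left(-540,568 \right)} = 259268 - \left(- \frac{15}{37} - 214136 \left(-540\right)\right) = 259268 - \left(- \frac{15}{37} + 115633440\right) = 259268 - \frac{4278437265}{37} = - \frac{4268844349}{37}$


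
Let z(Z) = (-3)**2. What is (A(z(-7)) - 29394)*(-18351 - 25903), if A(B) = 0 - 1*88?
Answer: 1304696428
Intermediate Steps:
z(Z) = 9
A(B) = -88 (A(B) = 0 - 88 = -88)
(A(z(-7)) - 29394)*(-18351 - 25903) = (-88 - 29394)*(-18351 - 25903) = -29482*(-44254) = 1304696428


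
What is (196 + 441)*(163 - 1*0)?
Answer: 103831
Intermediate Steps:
(196 + 441)*(163 - 1*0) = 637*(163 + 0) = 637*163 = 103831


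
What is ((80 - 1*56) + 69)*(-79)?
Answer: -7347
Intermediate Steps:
((80 - 1*56) + 69)*(-79) = ((80 - 56) + 69)*(-79) = (24 + 69)*(-79) = 93*(-79) = -7347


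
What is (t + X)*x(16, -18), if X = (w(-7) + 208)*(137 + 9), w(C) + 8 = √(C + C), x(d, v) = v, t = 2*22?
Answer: -526392 - 2628*I*√14 ≈ -5.2639e+5 - 9833.1*I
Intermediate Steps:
t = 44
w(C) = -8 + √2*√C (w(C) = -8 + √(C + C) = -8 + √(2*C) = -8 + √2*√C)
X = 29200 + 146*I*√14 (X = ((-8 + √2*√(-7)) + 208)*(137 + 9) = ((-8 + √2*(I*√7)) + 208)*146 = ((-8 + I*√14) + 208)*146 = (200 + I*√14)*146 = 29200 + 146*I*√14 ≈ 29200.0 + 546.28*I)
(t + X)*x(16, -18) = (44 + (29200 + 146*I*√14))*(-18) = (29244 + 146*I*√14)*(-18) = -526392 - 2628*I*√14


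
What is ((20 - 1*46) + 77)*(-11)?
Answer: -561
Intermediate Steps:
((20 - 1*46) + 77)*(-11) = ((20 - 46) + 77)*(-11) = (-26 + 77)*(-11) = 51*(-11) = -561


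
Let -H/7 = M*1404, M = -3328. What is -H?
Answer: -32707584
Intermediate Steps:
H = 32707584 (H = -(-23296)*1404 = -7*(-4672512) = 32707584)
-H = -1*32707584 = -32707584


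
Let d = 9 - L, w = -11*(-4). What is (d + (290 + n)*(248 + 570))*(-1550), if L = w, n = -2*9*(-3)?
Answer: -436103350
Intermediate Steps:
w = 44
n = 54 (n = -18*(-3) = 54)
L = 44
d = -35 (d = 9 - 1*44 = 9 - 44 = -35)
(d + (290 + n)*(248 + 570))*(-1550) = (-35 + (290 + 54)*(248 + 570))*(-1550) = (-35 + 344*818)*(-1550) = (-35 + 281392)*(-1550) = 281357*(-1550) = -436103350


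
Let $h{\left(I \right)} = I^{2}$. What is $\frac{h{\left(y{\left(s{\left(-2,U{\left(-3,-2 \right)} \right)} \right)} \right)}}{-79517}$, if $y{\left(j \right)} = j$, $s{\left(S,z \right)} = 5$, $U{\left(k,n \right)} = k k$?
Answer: $- \frac{25}{79517} \approx -0.0003144$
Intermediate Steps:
$U{\left(k,n \right)} = k^{2}$
$\frac{h{\left(y{\left(s{\left(-2,U{\left(-3,-2 \right)} \right)} \right)} \right)}}{-79517} = \frac{5^{2}}{-79517} = 25 \left(- \frac{1}{79517}\right) = - \frac{25}{79517}$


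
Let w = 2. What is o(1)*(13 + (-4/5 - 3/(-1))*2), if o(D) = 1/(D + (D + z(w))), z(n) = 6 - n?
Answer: 29/10 ≈ 2.9000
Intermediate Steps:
o(D) = 1/(4 + 2*D) (o(D) = 1/(D + (D + (6 - 1*2))) = 1/(D + (D + (6 - 2))) = 1/(D + (D + 4)) = 1/(D + (4 + D)) = 1/(4 + 2*D))
o(1)*(13 + (-4/5 - 3/(-1))*2) = (1/(2*(2 + 1)))*(13 + (-4/5 - 3/(-1))*2) = ((½)/3)*(13 + (-4*⅕ - 3*(-1))*2) = ((½)*(⅓))*(13 + (-⅘ + 3)*2) = (13 + (11/5)*2)/6 = (13 + 22/5)/6 = (⅙)*(87/5) = 29/10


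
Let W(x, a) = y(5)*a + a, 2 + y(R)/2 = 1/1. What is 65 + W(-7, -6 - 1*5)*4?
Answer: 109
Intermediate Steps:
y(R) = -2 (y(R) = -4 + 2/1 = -4 + 2*1 = -4 + 2 = -2)
W(x, a) = -a (W(x, a) = -2*a + a = -a)
65 + W(-7, -6 - 1*5)*4 = 65 - (-6 - 1*5)*4 = 65 - (-6 - 5)*4 = 65 - 1*(-11)*4 = 65 + 11*4 = 65 + 44 = 109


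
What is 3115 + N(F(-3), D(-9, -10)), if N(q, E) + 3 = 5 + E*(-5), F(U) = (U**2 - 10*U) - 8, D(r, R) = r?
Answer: 3162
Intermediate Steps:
F(U) = -8 + U**2 - 10*U
N(q, E) = 2 - 5*E (N(q, E) = -3 + (5 + E*(-5)) = -3 + (5 - 5*E) = 2 - 5*E)
3115 + N(F(-3), D(-9, -10)) = 3115 + (2 - 5*(-9)) = 3115 + (2 + 45) = 3115 + 47 = 3162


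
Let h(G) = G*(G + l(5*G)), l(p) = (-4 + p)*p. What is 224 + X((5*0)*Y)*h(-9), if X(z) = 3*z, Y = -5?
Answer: 224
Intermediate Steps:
l(p) = p*(-4 + p)
h(G) = G*(G + 5*G*(-4 + 5*G)) (h(G) = G*(G + (5*G)*(-4 + 5*G)) = G*(G + 5*G*(-4 + 5*G)))
224 + X((5*0)*Y)*h(-9) = 224 + (3*((5*0)*(-5)))*((-9)²*(-19 + 25*(-9))) = 224 + (3*(0*(-5)))*(81*(-19 - 225)) = 224 + (3*0)*(81*(-244)) = 224 + 0*(-19764) = 224 + 0 = 224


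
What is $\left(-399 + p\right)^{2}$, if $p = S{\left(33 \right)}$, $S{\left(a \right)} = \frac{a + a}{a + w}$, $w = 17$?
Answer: $\frac{98843364}{625} \approx 1.5815 \cdot 10^{5}$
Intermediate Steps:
$S{\left(a \right)} = \frac{2 a}{17 + a}$ ($S{\left(a \right)} = \frac{a + a}{a + 17} = \frac{2 a}{17 + a}$)
$p = \frac{33}{25}$ ($p = 2 \cdot 33 \frac{1}{17 + 33} = 2 \cdot 33 \cdot \frac{1}{50} = \frac{33}{25} \approx 1.32$)
$\left(-399 + p\right)^{2} = \left(-399 + \frac{33}{25}\right)^{2} = \left(- \frac{9942}{25}\right)^{2} = \frac{98843364}{625}$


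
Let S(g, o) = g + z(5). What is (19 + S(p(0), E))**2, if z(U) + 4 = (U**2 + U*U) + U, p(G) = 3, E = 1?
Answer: 5329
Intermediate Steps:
z(U) = -4 + U + 2*U**2 (z(U) = -4 + ((U**2 + U*U) + U) = -4 + ((U**2 + U**2) + U) = -4 + (2*U**2 + U) = -4 + (U + 2*U**2) = -4 + U + 2*U**2)
S(g, o) = 51 + g (S(g, o) = g + (-4 + 5 + 2*5**2) = g + (-4 + 5 + 2*25) = g + (-4 + 5 + 50) = g + 51 = 51 + g)
(19 + S(p(0), E))**2 = (19 + (51 + 3))**2 = (19 + 54)**2 = 73**2 = 5329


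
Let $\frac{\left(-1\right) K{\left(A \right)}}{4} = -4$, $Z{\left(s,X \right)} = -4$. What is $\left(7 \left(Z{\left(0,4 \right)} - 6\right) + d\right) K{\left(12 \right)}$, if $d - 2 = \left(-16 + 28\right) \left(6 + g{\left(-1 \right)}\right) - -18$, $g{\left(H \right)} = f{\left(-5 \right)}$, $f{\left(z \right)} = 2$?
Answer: $736$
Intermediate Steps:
$g{\left(H \right)} = 2$
$K{\left(A \right)} = 16$ ($K{\left(A \right)} = \left(-4\right) \left(-4\right) = 16$)
$d = 116$ ($d = 2 - \left(-18 - \left(-16 + 28\right) \left(6 + 2\right)\right) = 2 + \left(12 \cdot 8 + 18\right) = 2 + \left(96 + 18\right) = 2 + 114 = 116$)
$\left(7 \left(Z{\left(0,4 \right)} - 6\right) + d\right) K{\left(12 \right)} = \left(7 \left(-4 - 6\right) + 116\right) 16 = \left(7 \left(-10\right) + 116\right) 16 = \left(-70 + 116\right) 16 = 46 \cdot 16 = 736$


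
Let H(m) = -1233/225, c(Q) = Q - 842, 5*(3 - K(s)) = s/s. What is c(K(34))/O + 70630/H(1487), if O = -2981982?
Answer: -13163586503824/1021328835 ≈ -12889.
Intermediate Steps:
K(s) = 14/5 (K(s) = 3 - s/(5*s) = 3 - ⅕*1 = 3 - ⅕ = 14/5)
c(Q) = -842 + Q
H(m) = -137/25 (H(m) = -1233*1/225 = -137/25)
c(K(34))/O + 70630/H(1487) = (-842 + 14/5)/(-2981982) + 70630/(-137/25) = -4196/5*(-1/2981982) + 70630*(-25/137) = 2098/7454955 - 1765750/137 = -13163586503824/1021328835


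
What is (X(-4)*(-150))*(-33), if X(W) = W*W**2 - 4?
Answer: -336600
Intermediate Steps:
X(W) = -4 + W**3 (X(W) = W**3 - 4 = -4 + W**3)
(X(-4)*(-150))*(-33) = ((-4 + (-4)**3)*(-150))*(-33) = ((-4 - 64)*(-150))*(-33) = -68*(-150)*(-33) = 10200*(-33) = -336600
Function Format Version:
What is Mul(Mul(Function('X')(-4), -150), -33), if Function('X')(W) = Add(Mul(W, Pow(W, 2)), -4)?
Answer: -336600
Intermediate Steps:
Function('X')(W) = Add(-4, Pow(W, 3)) (Function('X')(W) = Add(Pow(W, 3), -4) = Add(-4, Pow(W, 3)))
Mul(Mul(Function('X')(-4), -150), -33) = Mul(Mul(Add(-4, Pow(-4, 3)), -150), -33) = Mul(Mul(Add(-4, -64), -150), -33) = Mul(Mul(-68, -150), -33) = Mul(10200, -33) = -336600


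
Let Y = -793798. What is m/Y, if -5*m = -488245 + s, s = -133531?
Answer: -310888/1984495 ≈ -0.15666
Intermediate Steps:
m = 621776/5 (m = -(-488245 - 133531)/5 = -⅕*(-621776) = 621776/5 ≈ 1.2436e+5)
m/Y = (621776/5)/(-793798) = (621776/5)*(-1/793798) = -310888/1984495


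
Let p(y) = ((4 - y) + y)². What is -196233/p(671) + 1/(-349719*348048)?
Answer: -186603783085979/15214874814 ≈ -12265.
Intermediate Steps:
p(y) = 16 (p(y) = 4² = 16)
-196233/p(671) + 1/(-349719*348048) = -196233/16 + 1/(-349719*348048) = -196233*1/16 - 1/349719*1/348048 = -196233/16 - 1/121718998512 = -186603783085979/15214874814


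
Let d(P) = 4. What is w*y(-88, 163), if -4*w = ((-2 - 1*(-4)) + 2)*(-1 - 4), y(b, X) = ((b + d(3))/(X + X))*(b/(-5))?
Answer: -3696/163 ≈ -22.675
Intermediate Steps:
y(b, X) = -b*(4 + b)/(10*X) (y(b, X) = ((b + 4)/(X + X))*(b/(-5)) = ((4 + b)/((2*X)))*(b*(-⅕)) = ((4 + b)*(1/(2*X)))*(-b/5) = ((4 + b)/(2*X))*(-b/5) = -b*(4 + b)/(10*X))
w = 5 (w = -((-2 - 1*(-4)) + 2)*(-1 - 4)/4 = -((-2 + 4) + 2)*(-5)/4 = -(2 + 2)*(-5)/4 = -(-5) = -¼*(-20) = 5)
w*y(-88, 163) = 5*(-⅒*(-88)*(4 - 88)/163) = 5*(-⅒*(-88)*1/163*(-84)) = 5*(-3696/815) = -3696/163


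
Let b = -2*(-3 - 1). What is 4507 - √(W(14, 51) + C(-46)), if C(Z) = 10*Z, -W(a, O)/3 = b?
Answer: 4507 - 22*I ≈ 4507.0 - 22.0*I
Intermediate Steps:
b = 8 (b = -2*(-4) = 8)
W(a, O) = -24 (W(a, O) = -3*8 = -24)
4507 - √(W(14, 51) + C(-46)) = 4507 - √(-24 + 10*(-46)) = 4507 - √(-24 - 460) = 4507 - √(-484) = 4507 - 22*I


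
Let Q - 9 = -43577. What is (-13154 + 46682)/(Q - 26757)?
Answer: -33528/70325 ≈ -0.47676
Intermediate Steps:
Q = -43568 (Q = 9 - 43577 = -43568)
(-13154 + 46682)/(Q - 26757) = (-13154 + 46682)/(-43568 - 26757) = 33528/(-70325) = 33528*(-1/70325) = -33528/70325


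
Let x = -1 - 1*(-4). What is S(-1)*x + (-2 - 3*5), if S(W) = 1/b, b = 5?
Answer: -82/5 ≈ -16.400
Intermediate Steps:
S(W) = ⅕ (S(W) = 1/5 = ⅕)
x = 3 (x = -1 + 4 = 3)
S(-1)*x + (-2 - 3*5) = (⅕)*3 + (-2 - 3*5) = ⅗ + (-2 - 15) = ⅗ - 17 = -82/5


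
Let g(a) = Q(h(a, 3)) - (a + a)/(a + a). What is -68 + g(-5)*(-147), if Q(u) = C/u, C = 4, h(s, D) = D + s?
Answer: 373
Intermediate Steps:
Q(u) = 4/u
g(a) = -1 + 4/(3 + a) (g(a) = 4/(3 + a) - (a + a)/(a + a) = 4/(3 + a) - 2*a/(2*a) = 4/(3 + a) - 2*a*1/(2*a) = 4/(3 + a) - 1*1 = 4/(3 + a) - 1 = -1 + 4/(3 + a))
-68 + g(-5)*(-147) = -68 + ((1 - 1*(-5))/(3 - 5))*(-147) = -68 + ((1 + 5)/(-2))*(-147) = -68 - 1/2*6*(-147) = -68 - 3*(-147) = -68 + 441 = 373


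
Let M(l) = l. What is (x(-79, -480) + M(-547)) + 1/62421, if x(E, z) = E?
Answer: -39075545/62421 ≈ -626.00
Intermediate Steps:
(x(-79, -480) + M(-547)) + 1/62421 = (-79 - 547) + 1/62421 = -626 + 1/62421 = -39075545/62421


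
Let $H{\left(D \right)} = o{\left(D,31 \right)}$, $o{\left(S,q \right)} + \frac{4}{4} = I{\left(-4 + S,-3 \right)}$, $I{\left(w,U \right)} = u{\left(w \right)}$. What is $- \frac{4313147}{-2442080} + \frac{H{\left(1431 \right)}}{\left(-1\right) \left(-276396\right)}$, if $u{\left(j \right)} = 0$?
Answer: $\frac{298033534033}{168745285920} \approx 1.7662$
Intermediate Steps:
$I{\left(w,U \right)} = 0$
$o{\left(S,q \right)} = -1$ ($o{\left(S,q \right)} = -1 + 0 = -1$)
$H{\left(D \right)} = -1$
$- \frac{4313147}{-2442080} + \frac{H{\left(1431 \right)}}{\left(-1\right) \left(-276396\right)} = - \frac{4313147}{-2442080} - \frac{1}{\left(-1\right) \left(-276396\right)} = \left(-4313147\right) \left(- \frac{1}{2442080}\right) - \frac{1}{276396} = \frac{4313147}{2442080} - \frac{1}{276396} = \frac{298033534033}{168745285920}$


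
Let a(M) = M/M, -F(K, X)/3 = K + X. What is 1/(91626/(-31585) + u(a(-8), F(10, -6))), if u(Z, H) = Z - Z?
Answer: -31585/91626 ≈ -0.34472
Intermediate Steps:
F(K, X) = -3*K - 3*X (F(K, X) = -3*(K + X) = -3*K - 3*X)
a(M) = 1
u(Z, H) = 0
1/(91626/(-31585) + u(a(-8), F(10, -6))) = 1/(91626/(-31585) + 0) = 1/(91626*(-1/31585) + 0) = 1/(-91626/31585 + 0) = 1/(-91626/31585) = -31585/91626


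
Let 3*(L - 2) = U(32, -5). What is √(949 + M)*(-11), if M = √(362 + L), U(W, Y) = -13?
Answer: -11*√(8541 + 3*√3237)/3 ≈ -342.23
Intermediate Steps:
L = -7/3 (L = 2 + (⅓)*(-13) = 2 - 13/3 = -7/3 ≈ -2.3333)
M = √3237/3 (M = √(362 - 7/3) = √(1079/3) = √3237/3 ≈ 18.965)
√(949 + M)*(-11) = √(949 + √3237/3)*(-11) = -11*√(949 + √3237/3)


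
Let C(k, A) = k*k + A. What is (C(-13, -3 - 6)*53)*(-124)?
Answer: -1051520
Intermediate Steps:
C(k, A) = A + k**2 (C(k, A) = k**2 + A = A + k**2)
(C(-13, -3 - 6)*53)*(-124) = (((-3 - 6) + (-13)**2)*53)*(-124) = ((-9 + 169)*53)*(-124) = (160*53)*(-124) = 8480*(-124) = -1051520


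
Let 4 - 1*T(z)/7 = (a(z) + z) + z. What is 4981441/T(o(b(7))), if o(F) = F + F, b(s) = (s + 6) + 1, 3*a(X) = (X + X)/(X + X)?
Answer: -14944323/1099 ≈ -13598.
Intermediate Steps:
a(X) = 1/3 (a(X) = ((X + X)/(X + X))/3 = ((2*X)/((2*X)))/3 = ((2*X)*(1/(2*X)))/3 = (1/3)*1 = 1/3)
b(s) = 7 + s (b(s) = (6 + s) + 1 = 7 + s)
o(F) = 2*F
T(z) = 77/3 - 14*z (T(z) = 28 - 7*((1/3 + z) + z) = 28 - 7*(1/3 + 2*z) = 28 + (-7/3 - 14*z) = 77/3 - 14*z)
4981441/T(o(b(7))) = 4981441/(77/3 - 28*(7 + 7)) = 4981441/(77/3 - 28*14) = 4981441/(77/3 - 14*28) = 4981441/(77/3 - 392) = 4981441/(-1099/3) = 4981441*(-3/1099) = -14944323/1099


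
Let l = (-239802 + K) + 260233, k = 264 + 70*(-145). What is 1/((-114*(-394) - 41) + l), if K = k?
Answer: 1/55420 ≈ 1.8044e-5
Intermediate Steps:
k = -9886 (k = 264 - 10150 = -9886)
K = -9886
l = 10545 (l = (-239802 - 9886) + 260233 = -249688 + 260233 = 10545)
1/((-114*(-394) - 41) + l) = 1/((-114*(-394) - 41) + 10545) = 1/((44916 - 41) + 10545) = 1/(44875 + 10545) = 1/55420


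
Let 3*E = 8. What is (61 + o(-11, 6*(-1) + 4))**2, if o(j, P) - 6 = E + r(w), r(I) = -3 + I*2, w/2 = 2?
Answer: 50176/9 ≈ 5575.1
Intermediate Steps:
w = 4 (w = 2*2 = 4)
E = 8/3 (E = (1/3)*8 = 8/3 ≈ 2.6667)
r(I) = -3 + 2*I
o(j, P) = 41/3 (o(j, P) = 6 + (8/3 + (-3 + 2*4)) = 6 + (8/3 + (-3 + 8)) = 6 + (8/3 + 5) = 6 + 23/3 = 41/3)
(61 + o(-11, 6*(-1) + 4))**2 = (61 + 41/3)**2 = (224/3)**2 = 50176/9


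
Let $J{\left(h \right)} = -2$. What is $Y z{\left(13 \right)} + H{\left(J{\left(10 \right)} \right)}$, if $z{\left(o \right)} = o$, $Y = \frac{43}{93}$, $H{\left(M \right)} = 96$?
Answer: $\frac{9487}{93} \approx 102.01$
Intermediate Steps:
$Y = \frac{43}{93}$ ($Y = 43 \cdot \frac{1}{93} = \frac{43}{93} \approx 0.46237$)
$Y z{\left(13 \right)} + H{\left(J{\left(10 \right)} \right)} = \frac{43}{93} \cdot 13 + 96 = \frac{559}{93} + 96 = \frac{9487}{93}$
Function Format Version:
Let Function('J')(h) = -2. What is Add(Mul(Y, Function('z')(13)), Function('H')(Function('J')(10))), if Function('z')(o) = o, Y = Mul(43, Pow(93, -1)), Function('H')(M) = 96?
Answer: Rational(9487, 93) ≈ 102.01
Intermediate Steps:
Y = Rational(43, 93) (Y = Mul(43, Rational(1, 93)) = Rational(43, 93) ≈ 0.46237)
Add(Mul(Y, Function('z')(13)), Function('H')(Function('J')(10))) = Add(Mul(Rational(43, 93), 13), 96) = Add(Rational(559, 93), 96) = Rational(9487, 93)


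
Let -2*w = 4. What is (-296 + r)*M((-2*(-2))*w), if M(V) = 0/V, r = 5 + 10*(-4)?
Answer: 0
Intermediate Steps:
w = -2 (w = -1/2*4 = -2)
r = -35 (r = 5 - 40 = -35)
M(V) = 0
(-296 + r)*M((-2*(-2))*w) = (-296 - 35)*0 = -331*0 = 0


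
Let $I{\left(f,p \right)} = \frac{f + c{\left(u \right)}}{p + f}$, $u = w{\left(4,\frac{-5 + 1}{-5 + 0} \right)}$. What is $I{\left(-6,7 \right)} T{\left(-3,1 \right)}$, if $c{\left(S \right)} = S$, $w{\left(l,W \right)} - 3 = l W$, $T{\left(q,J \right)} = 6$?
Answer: $\frac{6}{5} \approx 1.2$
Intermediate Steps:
$w{\left(l,W \right)} = 3 + W l$ ($w{\left(l,W \right)} = 3 + l W = 3 + W l$)
$u = \frac{31}{5}$ ($u = 3 + \frac{-5 + 1}{-5 + 0} \cdot 4 = 3 + - \frac{4}{-5} \cdot 4 = 3 + \left(-4\right) \left(- \frac{1}{5}\right) 4 = 3 + \frac{4}{5} \cdot 4 = 3 + \frac{16}{5} = \frac{31}{5} \approx 6.2$)
$I{\left(f,p \right)} = \frac{\frac{31}{5} + f}{f + p}$ ($I{\left(f,p \right)} = \frac{f + \frac{31}{5}}{p + f} = \frac{\frac{31}{5} + f}{f + p}$)
$I{\left(-6,7 \right)} T{\left(-3,1 \right)} = \frac{\frac{31}{5} - 6}{-6 + 7} \cdot 6 = 1^{-1} \cdot \frac{1}{5} \cdot 6 = 1 \cdot \frac{1}{5} \cdot 6 = \frac{1}{5} \cdot 6 = \frac{6}{5}$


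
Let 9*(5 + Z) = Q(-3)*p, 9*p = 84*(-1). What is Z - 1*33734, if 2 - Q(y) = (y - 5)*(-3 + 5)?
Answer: -101273/3 ≈ -33758.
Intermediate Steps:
Q(y) = 12 - 2*y (Q(y) = 2 - (y - 5)*(-3 + 5) = 2 - (-5 + y)*2 = 2 - (-10 + 2*y) = 2 + (10 - 2*y) = 12 - 2*y)
p = -28/3 (p = (84*(-1))/9 = (⅑)*(-84) = -28/3 ≈ -9.3333)
Z = -71/3 (Z = -5 + ((12 - 2*(-3))*(-28/3))/9 = -5 + ((12 + 6)*(-28/3))/9 = -5 + (18*(-28/3))/9 = -5 + (⅑)*(-168) = -5 - 56/3 = -71/3 ≈ -23.667)
Z - 1*33734 = -71/3 - 1*33734 = -71/3 - 33734 = -101273/3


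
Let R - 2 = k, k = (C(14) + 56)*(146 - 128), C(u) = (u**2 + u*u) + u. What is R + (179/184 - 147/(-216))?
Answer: 6888673/828 ≈ 8319.7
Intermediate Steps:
C(u) = u + 2*u**2 (C(u) = (u**2 + u**2) + u = 2*u**2 + u = u + 2*u**2)
k = 8316 (k = (14*(1 + 2*14) + 56)*(146 - 128) = (14*(1 + 28) + 56)*18 = (14*29 + 56)*18 = (406 + 56)*18 = 462*18 = 8316)
R = 8318 (R = 2 + 8316 = 8318)
R + (179/184 - 147/(-216)) = 8318 + (179/184 - 147/(-216)) = 8318 + (179*(1/184) - 147*(-1/216)) = 8318 + (179/184 + 49/72) = 8318 + 1369/828 = 6888673/828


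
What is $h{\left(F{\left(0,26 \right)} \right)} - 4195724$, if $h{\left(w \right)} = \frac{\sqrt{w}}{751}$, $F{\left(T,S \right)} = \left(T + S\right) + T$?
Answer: $-4195724 + \frac{\sqrt{26}}{751} \approx -4.1957 \cdot 10^{6}$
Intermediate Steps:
$F{\left(T,S \right)} = S + 2 T$ ($F{\left(T,S \right)} = \left(S + T\right) + T = S + 2 T$)
$h{\left(w \right)} = \frac{\sqrt{w}}{751}$
$h{\left(F{\left(0,26 \right)} \right)} - 4195724 = \frac{\sqrt{26 + 2 \cdot 0}}{751} - 4195724 = \frac{\sqrt{26 + 0}}{751} - 4195724 = \frac{\sqrt{26}}{751} - 4195724 = -4195724 + \frac{\sqrt{26}}{751}$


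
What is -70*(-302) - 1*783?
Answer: 20357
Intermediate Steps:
-70*(-302) - 1*783 = 21140 - 783 = 20357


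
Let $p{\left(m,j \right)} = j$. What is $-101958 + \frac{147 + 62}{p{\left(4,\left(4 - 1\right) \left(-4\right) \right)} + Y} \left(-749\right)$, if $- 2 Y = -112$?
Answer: $- \frac{422063}{4} \approx -1.0552 \cdot 10^{5}$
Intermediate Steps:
$Y = 56$ ($Y = \left(- \frac{1}{2}\right) \left(-112\right) = 56$)
$-101958 + \frac{147 + 62}{p{\left(4,\left(4 - 1\right) \left(-4\right) \right)} + Y} \left(-749\right) = -101958 + \frac{147 + 62}{\left(4 - 1\right) \left(-4\right) + 56} \left(-749\right) = -101958 + \frac{209}{3 \left(-4\right) + 56} \left(-749\right) = -101958 + \frac{209}{-12 + 56} \left(-749\right) = -101958 + \frac{209}{44} \left(-749\right) = -101958 + 209 \cdot \frac{1}{44} \left(-749\right) = -101958 + \frac{19}{4} \left(-749\right) = -101958 - \frac{14231}{4} = - \frac{422063}{4}$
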